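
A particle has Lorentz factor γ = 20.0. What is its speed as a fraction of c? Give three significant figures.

β = √(1 − 1/γ²) = √(1 − 1/20.0²) = √(1 − 0.002500) = √0.9975

β = 0.999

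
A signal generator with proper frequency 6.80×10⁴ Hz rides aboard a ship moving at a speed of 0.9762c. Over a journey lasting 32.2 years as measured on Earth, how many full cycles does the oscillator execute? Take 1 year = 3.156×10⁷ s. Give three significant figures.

N = 1.50×10¹³

γ = 1/√(1 − 0.9762²) = 1/√0.04703 = 4.611
The oscillator's own cycle count is N = f × τ where τ is the proper time on the ship. τ = Δt/γ = 32.2/4.611 = 6.983 years = 2.204×10⁸ s.
N = 6.80×10⁴ × 2.204×10⁸ = 1.499×10¹³.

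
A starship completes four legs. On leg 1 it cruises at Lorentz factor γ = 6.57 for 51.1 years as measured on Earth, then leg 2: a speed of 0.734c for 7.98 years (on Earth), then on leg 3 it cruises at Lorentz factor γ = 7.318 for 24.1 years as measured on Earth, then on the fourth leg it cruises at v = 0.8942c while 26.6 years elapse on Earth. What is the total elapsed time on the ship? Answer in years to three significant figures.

τ = 28.4 years

Leg 1: γ = 6.57; τ_1 = 51.1/6.570 = 7.778 years.
Leg 2: γ = 1/√(1 − 0.734²) = 1/√0.4612 = 1.472; τ_2 = 7.98/1.472 = 5.420 years.
Leg 3: γ = 7.318; τ_3 = 24.1/7.318 = 3.293 years.
Leg 4: γ = 1/√(1 − 0.8942²) = 1/√0.2004 = 2.234; τ_4 = 26.6/2.234 = 11.91 years.
Total: 7.778 + 5.420 + 3.293 + 11.91 years.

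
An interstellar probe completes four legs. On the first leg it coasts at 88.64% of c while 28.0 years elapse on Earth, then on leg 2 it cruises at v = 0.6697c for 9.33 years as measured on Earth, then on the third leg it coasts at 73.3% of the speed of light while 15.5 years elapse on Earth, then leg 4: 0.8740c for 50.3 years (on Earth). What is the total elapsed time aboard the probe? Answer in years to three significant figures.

Leg 1: β = 0.8864; γ = 1/√(1 − 0.8864²) = 1/√0.2143 = 2.160; τ_1 = 28.0/2.160 = 12.96 years.
Leg 2: γ = 1/√(1 − 0.6697²) = 1/√0.5515 = 1.347; τ_2 = 9.33/1.347 = 6.929 years.
Leg 3: β = 0.733; γ = 1/√(1 − 0.733²) = 1/√0.4627 = 1.470; τ_3 = 15.5/1.470 = 10.54 years.
Leg 4: γ = 1/√(1 − 0.8740²) = 1/√0.2361 = 2.058; τ_4 = 50.3/2.058 = 24.44 years.
Total: 12.96 + 6.929 + 10.54 + 24.44 years.

τ = 54.9 years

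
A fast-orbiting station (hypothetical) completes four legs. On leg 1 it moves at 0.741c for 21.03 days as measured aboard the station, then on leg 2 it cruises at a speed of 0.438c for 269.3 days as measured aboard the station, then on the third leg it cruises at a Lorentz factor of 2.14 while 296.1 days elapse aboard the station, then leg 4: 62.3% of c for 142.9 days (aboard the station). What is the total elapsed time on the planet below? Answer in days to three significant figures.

Leg 1: γ = 1/√(1 − 0.741²) = 1/√0.4509 = 1.489; Δt_1 = 1.489 × 21.03 = 31.32 days.
Leg 2: γ = 1/√(1 − 0.438²) = 1/√0.8082 = 1.112; Δt_2 = 1.112 × 269.3 = 299.6 days.
Leg 3: γ = 2.14; Δt_3 = 2.140 × 296.1 = 633.7 days.
Leg 4: β = 0.623; γ = 1/√(1 − 0.623²) = 1/√0.6119 = 1.278; Δt_4 = 1.278 × 142.9 = 182.7 days.
Total: 31.32 + 299.6 + 633.7 + 182.7 days.

Δt = 1150 days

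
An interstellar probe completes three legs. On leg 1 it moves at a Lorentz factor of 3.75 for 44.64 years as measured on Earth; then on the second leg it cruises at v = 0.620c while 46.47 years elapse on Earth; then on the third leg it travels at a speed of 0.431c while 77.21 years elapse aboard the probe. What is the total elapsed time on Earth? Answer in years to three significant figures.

Leg 1: 44.64 years is already measured on Earth.
Leg 2: 46.47 years is already measured on Earth.
Leg 3: γ = 1/√(1 − 0.431²) = 1/√0.8142 = 1.108; Δt_3 = 1.108 × 77.21 = 85.57 years.
Total: 44.64 + 46.47 + 85.57 years.

Δt = 177 years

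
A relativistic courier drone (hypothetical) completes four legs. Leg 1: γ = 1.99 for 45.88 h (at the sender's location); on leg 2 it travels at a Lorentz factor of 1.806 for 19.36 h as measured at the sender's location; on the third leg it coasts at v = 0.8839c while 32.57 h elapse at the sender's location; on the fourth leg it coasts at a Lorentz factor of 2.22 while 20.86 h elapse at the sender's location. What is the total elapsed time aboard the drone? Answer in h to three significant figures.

τ = 58.4 h

Leg 1: γ = 1.99; τ_1 = 45.88/1.990 = 23.06 h.
Leg 2: γ = 1.806; τ_2 = 19.36/1.806 = 10.72 h.
Leg 3: γ = 1/√(1 − 0.8839²) = 1/√0.2187 = 2.138; τ_3 = 32.57/2.138 = 15.23 h.
Leg 4: γ = 2.22; τ_4 = 20.86/2.220 = 9.396 h.
Total: 23.06 + 10.72 + 15.23 + 9.396 h.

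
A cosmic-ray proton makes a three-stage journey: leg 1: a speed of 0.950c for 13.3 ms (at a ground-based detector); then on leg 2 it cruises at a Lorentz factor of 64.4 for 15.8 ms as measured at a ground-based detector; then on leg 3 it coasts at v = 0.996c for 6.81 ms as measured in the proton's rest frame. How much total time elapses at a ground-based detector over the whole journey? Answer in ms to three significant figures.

Δt = 105 ms

Leg 1: 13.3 ms is already measured at a ground-based detector.
Leg 2: 15.8 ms is already measured at a ground-based detector.
Leg 3: γ = 1/√(1 − 0.996²) = 1/√0.007984 = 11.19; Δt_3 = 11.19 × 6.81 = 76.21 ms.
Total: 13.30 + 15.80 + 76.21 ms.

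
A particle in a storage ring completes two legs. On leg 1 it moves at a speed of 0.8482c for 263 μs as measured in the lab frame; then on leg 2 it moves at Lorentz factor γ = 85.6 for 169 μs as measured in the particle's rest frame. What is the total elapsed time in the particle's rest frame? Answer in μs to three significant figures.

τ = 308 μs

Leg 1: γ = 1/√(1 − 0.8482²) = 1/√0.2806 = 1.888; τ_1 = 263/1.888 = 139.3 μs.
Leg 2: 169 μs is already measured in the particle's rest frame.
Total: 139.3 + 169.0 μs.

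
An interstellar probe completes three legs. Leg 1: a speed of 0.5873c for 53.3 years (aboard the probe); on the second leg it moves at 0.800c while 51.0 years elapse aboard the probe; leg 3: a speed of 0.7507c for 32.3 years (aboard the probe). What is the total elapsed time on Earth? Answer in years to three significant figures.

Δt = 200 years

Leg 1: γ = 1/√(1 − 0.5873²) = 1/√0.6551 = 1.236; Δt_1 = 1.236 × 53.3 = 65.85 years.
Leg 2: γ = 1/√(1 − 0.800²) = 5/3 ≈ 1.667; Δt_2 = 1.667 × 51.0 = 85.00 years.
Leg 3: γ = 1/√(1 − 0.7507²) = 1/√0.4364 = 1.514; Δt_3 = 1.514 × 32.3 = 48.89 years.
Total: 65.85 + 85.00 + 48.89 years.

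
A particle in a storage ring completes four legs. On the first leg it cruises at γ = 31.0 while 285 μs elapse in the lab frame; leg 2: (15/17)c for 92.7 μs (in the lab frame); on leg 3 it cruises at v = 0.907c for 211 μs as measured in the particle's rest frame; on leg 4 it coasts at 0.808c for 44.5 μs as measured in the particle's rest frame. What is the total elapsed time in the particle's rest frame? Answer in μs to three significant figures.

τ = 308 μs

Leg 1: γ = 31.0; τ_1 = 285/31.00 = 9.194 μs.
Leg 2: γ = 1/√(1 − (15/17)²) = 17/8 = 2.125; τ_2 = 92.7/2.125 = 43.62 μs.
Leg 3: 211 μs is already measured in the particle's rest frame.
Leg 4: 44.5 μs is already measured in the particle's rest frame.
Total: 9.194 + 43.62 + 211.0 + 44.50 μs.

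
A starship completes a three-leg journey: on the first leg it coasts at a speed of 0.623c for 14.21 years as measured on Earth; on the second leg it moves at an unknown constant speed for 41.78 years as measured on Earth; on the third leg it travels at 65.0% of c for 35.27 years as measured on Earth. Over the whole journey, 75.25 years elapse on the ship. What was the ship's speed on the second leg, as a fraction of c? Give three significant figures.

Leg 1: γ = 1/√(1 − 0.623²) = 1/√0.6119 = 1.278; τ_1 = 14.21/1.278 = 11.12 years.
Leg 2: speed unknown; τ_2 = 41.78/γ_2.
Leg 3: β = 0.650; γ = 1/√(1 − 0.650²) = 1/√0.5775 = 1.316; τ_3 = 35.27/1.316 = 26.80 years.
Total proper time: 11.12 + τ_2 + 26.80 = 75.25, so τ_2 = 75.25 − 37.92 = 37.33 years.
γ_2 = 41.78/37.33 = 1.119; β = √(1 − 1/γ²) = √0.2016.

β = 0.449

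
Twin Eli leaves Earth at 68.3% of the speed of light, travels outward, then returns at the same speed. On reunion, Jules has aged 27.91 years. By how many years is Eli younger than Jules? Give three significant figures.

β = 0.683; γ = 1/√(1 − 0.683²) = 1/√0.5335 = 1.369
Eli's elapsed proper time: τ = 27.91/1.369 = 20.39 years.
Age gap = Δt − τ = 27.91 − 20.39 years.

Δt − τ = 7.52 years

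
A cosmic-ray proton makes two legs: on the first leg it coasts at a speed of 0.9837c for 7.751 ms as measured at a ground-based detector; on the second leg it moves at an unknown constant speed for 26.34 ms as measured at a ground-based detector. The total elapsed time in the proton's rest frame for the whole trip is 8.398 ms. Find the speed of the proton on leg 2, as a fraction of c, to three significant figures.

Leg 1: γ = 1/√(1 − 0.9837²) = 1/√0.03233 = 5.561; τ_1 = 7.751/5.561 = 1.394 ms.
Leg 2: speed unknown; τ_2 = 26.34/γ_2.
Total proper time: 1.394 + τ_2 = 8.398, so τ_2 = 8.398 − 1.394 = 7.004 ms.
γ_2 = 26.34/7.004 = 3.761; β = √(1 − 1/γ²) = √0.9293.

β = 0.964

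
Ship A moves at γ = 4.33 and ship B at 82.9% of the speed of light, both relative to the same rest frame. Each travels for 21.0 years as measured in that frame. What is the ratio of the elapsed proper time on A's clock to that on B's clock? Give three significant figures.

τ_A/τ_B = 0.413

A: γ = 4.33. B: β = 0.829; γ = 1/√(1 − 0.829²) = 1/√0.3128 = 1.788.
τ_A/τ_B = γ_B/γ_A = 1.788/4.330 = 0.4130, so τ_A/τ_B = 0.4130.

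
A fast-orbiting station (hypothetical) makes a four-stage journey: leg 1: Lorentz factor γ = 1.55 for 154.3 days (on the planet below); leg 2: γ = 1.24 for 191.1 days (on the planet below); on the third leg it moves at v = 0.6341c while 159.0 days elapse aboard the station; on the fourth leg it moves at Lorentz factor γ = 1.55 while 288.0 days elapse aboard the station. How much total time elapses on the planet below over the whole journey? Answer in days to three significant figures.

Δt = 997 days

Leg 1: 154.3 days is already measured on the planet below.
Leg 2: 191.1 days is already measured on the planet below.
Leg 3: γ = 1/√(1 − 0.6341²) = 1/√0.5979 = 1.293; Δt_3 = 1.293 × 159.0 = 205.6 days.
Leg 4: γ = 1.55; Δt_4 = 1.550 × 288.0 = 446.4 days.
Total: 154.3 + 191.1 + 205.6 + 446.4 days.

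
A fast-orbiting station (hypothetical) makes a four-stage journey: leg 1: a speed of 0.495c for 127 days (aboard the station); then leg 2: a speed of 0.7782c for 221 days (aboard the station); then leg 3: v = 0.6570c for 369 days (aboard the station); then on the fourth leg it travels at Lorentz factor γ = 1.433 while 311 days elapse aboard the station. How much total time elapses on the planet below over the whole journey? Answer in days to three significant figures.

Δt = 1430 days

Leg 1: γ = 1/√(1 − 0.495²) = 1/√0.7550 = 1.151; Δt_1 = 1.151 × 127 = 146.2 days.
Leg 2: γ = 1/√(1 − 0.7782²) = 1/√0.3944 = 1.592; Δt_2 = 1.592 × 221 = 351.9 days.
Leg 3: γ = 1/√(1 − 0.6570²) = 1/√0.5684 = 1.326; Δt_3 = 1.326 × 369 = 489.5 days.
Leg 4: γ = 1.433; Δt_4 = 1.433 × 311 = 445.7 days.
Total: 146.2 + 351.9 + 489.5 + 445.7 days.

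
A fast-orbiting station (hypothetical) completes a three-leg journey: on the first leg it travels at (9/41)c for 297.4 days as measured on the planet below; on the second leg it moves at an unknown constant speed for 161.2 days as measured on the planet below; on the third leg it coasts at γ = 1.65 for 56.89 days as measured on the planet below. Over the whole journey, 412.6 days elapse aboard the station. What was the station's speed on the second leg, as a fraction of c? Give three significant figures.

Leg 1: γ = 1/√(1 − (9/41)²) = 41/40 = 1.025; τ_1 = 297.4/1.025 = 290.1 days.
Leg 2: speed unknown; τ_2 = 161.2/γ_2.
Leg 3: γ = 1.65; τ_3 = 56.89/1.650 = 34.48 days.
Total proper time: 290.1 + τ_2 + 34.48 = 412.6, so τ_2 = 412.6 − 324.6 = 87.97 days.
γ_2 = 161.2/87.97 = 1.832; β = √(1 − 1/γ²) = √0.7022.

β = 0.838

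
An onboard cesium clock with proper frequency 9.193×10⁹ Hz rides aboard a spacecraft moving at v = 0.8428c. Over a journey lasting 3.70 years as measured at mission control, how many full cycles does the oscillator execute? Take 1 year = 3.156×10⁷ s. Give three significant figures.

γ = 1/√(1 − 0.8428²) = 1/√0.2897 = 1.858
The oscillator's own cycle count is N = f × τ where τ is the proper time aboard the spacecraft. τ = Δt/γ = 3.70/1.858 = 1.991 years = 6.285×10⁷ s.
N = 9.193×10⁹ × 6.285×10⁷ = 5.778×10¹⁷.

N = 5.78×10¹⁷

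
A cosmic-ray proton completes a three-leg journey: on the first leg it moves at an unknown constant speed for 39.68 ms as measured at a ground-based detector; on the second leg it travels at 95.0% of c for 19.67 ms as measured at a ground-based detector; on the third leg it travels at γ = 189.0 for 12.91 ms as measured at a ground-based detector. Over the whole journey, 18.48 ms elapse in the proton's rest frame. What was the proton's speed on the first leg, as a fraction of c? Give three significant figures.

β = 0.951

Leg 1: speed unknown; τ_1 = 39.68/γ_1.
Leg 2: β = 0.950; γ = 1/√(1 − 0.950²) = 1/√0.09750 = 3.203; τ_2 = 19.67/3.203 = 6.142 ms.
Leg 3: γ = 189.0; τ_3 = 12.91/189.0 = 0.06831 ms.
Total proper time: τ_1 + 6.142 + 0.06831 = 18.48, so τ_1 = 18.48 − 6.210 = 12.27 ms.
γ_1 = 39.68/12.27 = 3.234; β = √(1 − 1/γ²) = √0.9044.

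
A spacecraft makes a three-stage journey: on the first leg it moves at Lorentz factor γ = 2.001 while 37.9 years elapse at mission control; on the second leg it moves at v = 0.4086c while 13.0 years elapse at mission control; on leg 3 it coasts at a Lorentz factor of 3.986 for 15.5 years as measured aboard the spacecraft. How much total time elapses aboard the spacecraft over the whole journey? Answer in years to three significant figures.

τ = 46.3 years

Leg 1: γ = 2.001; τ_1 = 37.9/2.001 = 18.94 years.
Leg 2: γ = 1/√(1 − 0.4086²) = 1/√0.8330 = 1.096; τ_2 = 13.0/1.096 = 11.87 years.
Leg 3: 15.5 years is already measured aboard the spacecraft.
Total: 18.94 + 11.87 + 15.50 years.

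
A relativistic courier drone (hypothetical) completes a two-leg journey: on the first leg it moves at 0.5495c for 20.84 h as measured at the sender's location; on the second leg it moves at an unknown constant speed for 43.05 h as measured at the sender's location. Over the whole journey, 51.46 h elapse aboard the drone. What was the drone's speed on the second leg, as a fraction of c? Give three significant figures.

Leg 1: γ = 1/√(1 − 0.5495²) = 1/√0.6980 = 1.197; τ_1 = 20.84/1.197 = 17.41 h.
Leg 2: speed unknown; τ_2 = 43.05/γ_2.
Total proper time: 17.41 + τ_2 = 51.46, so τ_2 = 51.46 − 17.41 = 34.05 h.
γ_2 = 43.05/34.05 = 1.264; β = √(1 − 1/γ²) = √0.3745.

β = 0.612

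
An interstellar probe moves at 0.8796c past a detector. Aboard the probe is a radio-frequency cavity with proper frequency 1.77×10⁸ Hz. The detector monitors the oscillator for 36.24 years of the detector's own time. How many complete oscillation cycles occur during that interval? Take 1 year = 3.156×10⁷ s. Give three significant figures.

γ = 1/√(1 − 0.8796²) = 1/√0.2263 = 2.102
During 36.24 years of lab time, the oscillator's proper time advances by τ = Δt/γ = 36.24/2.102 = 17.24 years = 5.441×10⁸ s.
N = f × τ = 1.77×10⁸ × 5.441×10⁸ = 9.630×10¹⁶.

N = 9.63×10¹⁶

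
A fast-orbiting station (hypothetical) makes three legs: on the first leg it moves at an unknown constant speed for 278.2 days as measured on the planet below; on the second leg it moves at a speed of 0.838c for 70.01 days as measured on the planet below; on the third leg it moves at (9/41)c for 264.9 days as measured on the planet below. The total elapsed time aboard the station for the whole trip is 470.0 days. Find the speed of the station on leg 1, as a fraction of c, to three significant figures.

β = 0.782

Leg 1: speed unknown; τ_1 = 278.2/γ_1.
Leg 2: γ = 1/√(1 − 0.838²) = 1/√0.2978 = 1.833; τ_2 = 70.01/1.833 = 38.20 days.
Leg 3: γ = 1/√(1 − (9/41)²) = 41/40 = 1.025; τ_3 = 264.9/1.025 = 258.4 days.
Total proper time: τ_1 + 38.20 + 258.4 = 470.0, so τ_1 = 470.0 − 296.6 = 173.4 days.
γ_1 = 278.2/173.4 = 1.605; β = √(1 − 1/γ²) = √0.6117.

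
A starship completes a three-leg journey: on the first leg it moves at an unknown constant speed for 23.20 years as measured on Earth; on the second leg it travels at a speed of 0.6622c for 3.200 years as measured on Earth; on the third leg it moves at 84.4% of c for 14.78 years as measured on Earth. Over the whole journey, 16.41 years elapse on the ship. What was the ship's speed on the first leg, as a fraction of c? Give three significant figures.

Leg 1: speed unknown; τ_1 = 23.20/γ_1.
Leg 2: γ = 1/√(1 − 0.6622²) = 1/√0.5615 = 1.335; τ_2 = 3.200/1.335 = 2.398 years.
Leg 3: β = 0.844; γ = 1/√(1 − 0.844²) = 1/√0.2877 = 1.864; τ_3 = 14.78/1.864 = 7.927 years.
Total proper time: τ_1 + 2.398 + 7.927 = 16.41, so τ_1 = 16.41 − 10.32 = 6.085 years.
γ_1 = 23.20/6.085 = 3.813; β = √(1 − 1/γ²) = √0.9312.

β = 0.965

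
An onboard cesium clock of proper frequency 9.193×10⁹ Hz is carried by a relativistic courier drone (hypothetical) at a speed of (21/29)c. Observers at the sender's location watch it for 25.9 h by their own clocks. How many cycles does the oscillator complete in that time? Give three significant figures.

N = 5.91×10¹⁴

γ = 1/√(1 − (21/29)²) = 29/20 = 1.450
During 25.9 h of lab time, the oscillator's proper time advances by τ = Δt/γ = 25.9/1.450 = 17.86 h = 6.430×10⁴ s.
N = f × τ = 9.193×10⁹ × 6.430×10⁴ = 5.911×10¹⁴.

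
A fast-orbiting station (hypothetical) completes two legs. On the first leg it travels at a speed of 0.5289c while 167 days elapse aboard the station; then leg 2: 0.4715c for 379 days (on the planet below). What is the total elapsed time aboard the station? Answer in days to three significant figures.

Leg 1: 167 days is already measured aboard the station.
Leg 2: γ = 1/√(1 − 0.4715²) = 1/√0.7777 = 1.134; τ_2 = 379/1.134 = 334.2 days.
Total: 167.0 + 334.2 days.

τ = 501 days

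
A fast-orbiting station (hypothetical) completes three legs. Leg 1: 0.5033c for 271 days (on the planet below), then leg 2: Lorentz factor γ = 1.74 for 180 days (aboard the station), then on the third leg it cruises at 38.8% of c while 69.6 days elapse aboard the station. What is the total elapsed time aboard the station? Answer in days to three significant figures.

τ = 484 days

Leg 1: γ = 1/√(1 − 0.5033²) = 1/√0.7467 = 1.157; τ_1 = 271/1.157 = 234.2 days.
Leg 2: 180 days is already measured aboard the station.
Leg 3: 69.6 days is already measured aboard the station.
Total: 234.2 + 180.0 + 69.60 days.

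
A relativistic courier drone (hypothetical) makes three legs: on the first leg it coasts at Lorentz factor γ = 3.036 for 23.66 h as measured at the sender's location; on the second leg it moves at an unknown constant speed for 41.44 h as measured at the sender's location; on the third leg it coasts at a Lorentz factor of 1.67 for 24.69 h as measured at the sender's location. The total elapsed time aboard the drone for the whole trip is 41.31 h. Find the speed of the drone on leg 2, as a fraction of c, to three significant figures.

β = 0.892

Leg 1: γ = 3.036; τ_1 = 23.66/3.036 = 7.793 h.
Leg 2: speed unknown; τ_2 = 41.44/γ_2.
Leg 3: γ = 1.67; τ_3 = 24.69/1.670 = 14.78 h.
Total proper time: 7.793 + τ_2 + 14.78 = 41.31, so τ_2 = 41.31 − 22.58 = 18.73 h.
γ_2 = 41.44/18.73 = 2.212; β = √(1 − 1/γ²) = √0.7957.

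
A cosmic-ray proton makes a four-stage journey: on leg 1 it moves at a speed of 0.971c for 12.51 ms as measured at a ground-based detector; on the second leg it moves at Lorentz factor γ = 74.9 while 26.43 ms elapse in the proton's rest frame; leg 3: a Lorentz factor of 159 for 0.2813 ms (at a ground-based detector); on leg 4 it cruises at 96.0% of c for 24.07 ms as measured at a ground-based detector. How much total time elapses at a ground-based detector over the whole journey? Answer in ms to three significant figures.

Leg 1: 12.51 ms is already measured at a ground-based detector.
Leg 2: γ = 74.9; Δt_2 = 74.90 × 26.43 = 1980 ms.
Leg 3: 0.2813 ms is already measured at a ground-based detector.
Leg 4: 24.07 ms is already measured at a ground-based detector.
Total: 12.51 + 1980 + 0.2813 + 24.07 ms.

Δt = 2020 ms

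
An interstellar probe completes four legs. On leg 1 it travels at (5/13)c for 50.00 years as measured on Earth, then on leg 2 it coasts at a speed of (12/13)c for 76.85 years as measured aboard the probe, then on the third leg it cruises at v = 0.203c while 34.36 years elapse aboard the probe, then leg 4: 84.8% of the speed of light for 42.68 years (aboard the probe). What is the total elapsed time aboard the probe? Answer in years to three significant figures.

Leg 1: γ = 1/√(1 − (5/13)²) = 13/12 ≈ 1.083; τ_1 = 50.00/1.083 = 46.15 years.
Leg 2: 76.85 years is already measured aboard the probe.
Leg 3: 34.36 years is already measured aboard the probe.
Leg 4: 42.68 years is already measured aboard the probe.
Total: 46.15 + 76.85 + 34.36 + 42.68 years.

τ = 200 years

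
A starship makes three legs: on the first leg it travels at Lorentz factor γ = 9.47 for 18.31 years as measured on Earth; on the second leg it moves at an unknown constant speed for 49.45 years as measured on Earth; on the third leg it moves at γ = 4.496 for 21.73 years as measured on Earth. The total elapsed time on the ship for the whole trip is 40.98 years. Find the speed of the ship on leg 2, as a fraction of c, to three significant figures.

β = 0.722

Leg 1: γ = 9.47; τ_1 = 18.31/9.470 = 1.933 years.
Leg 2: speed unknown; τ_2 = 49.45/γ_2.
Leg 3: γ = 4.496; τ_3 = 21.73/4.496 = 4.833 years.
Total proper time: 1.933 + τ_2 + 4.833 = 40.98, so τ_2 = 40.98 − 6.767 = 34.21 years.
γ_2 = 49.45/34.21 = 1.445; β = √(1 − 1/γ²) = √0.5213.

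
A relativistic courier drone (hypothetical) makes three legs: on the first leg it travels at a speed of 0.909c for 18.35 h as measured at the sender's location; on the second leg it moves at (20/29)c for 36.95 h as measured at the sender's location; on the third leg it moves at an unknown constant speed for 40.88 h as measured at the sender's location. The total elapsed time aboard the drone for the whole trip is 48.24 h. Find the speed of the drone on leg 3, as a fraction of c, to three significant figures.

β = 0.941

Leg 1: γ = 1/√(1 − 0.909²) = 1/√0.1737 = 2.399; τ_1 = 18.35/2.399 = 7.648 h.
Leg 2: γ = 1/√(1 − (20/29)²) = 29/21 ≈ 1.381; τ_2 = 36.95/1.381 = 26.76 h.
Leg 3: speed unknown; τ_3 = 40.88/γ_3.
Total proper time: 7.648 + 26.76 + τ_3 = 48.24, so τ_3 = 48.24 − 34.41 = 13.83 h.
γ_3 = 40.88/13.83 = 2.955; β = √(1 − 1/γ²) = √0.8855.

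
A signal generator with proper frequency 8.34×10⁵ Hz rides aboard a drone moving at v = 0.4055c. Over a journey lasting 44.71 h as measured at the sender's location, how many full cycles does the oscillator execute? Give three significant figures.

N = 1.23×10¹¹

γ = 1/√(1 − 0.4055²) = 1/√0.8356 = 1.094
The oscillator's own cycle count is N = f × τ where τ is the proper time aboard the drone. τ = Δt/γ = 44.71/1.094 = 40.87 h = 1.471×10⁵ s.
N = 8.34×10⁵ × 1.471×10⁵ = 1.227×10¹¹.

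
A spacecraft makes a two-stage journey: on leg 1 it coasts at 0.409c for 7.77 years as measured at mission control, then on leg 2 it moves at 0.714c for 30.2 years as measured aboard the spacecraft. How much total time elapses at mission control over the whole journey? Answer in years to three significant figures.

Δt = 50.9 years

Leg 1: 7.77 years is already measured at mission control.
Leg 2: γ = 1/√(1 − 0.714²) = 1/√0.4902 = 1.428; Δt_2 = 1.428 × 30.2 = 43.13 years.
Total: 7.770 + 43.13 years.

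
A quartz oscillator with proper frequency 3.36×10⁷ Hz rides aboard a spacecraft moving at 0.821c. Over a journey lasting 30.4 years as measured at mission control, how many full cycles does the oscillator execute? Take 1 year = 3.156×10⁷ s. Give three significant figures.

N = 1.84×10¹⁶

γ = 1/√(1 − 0.821²) = 1/√0.3260 = 1.752
The oscillator's own cycle count is N = f × τ where τ is the proper time aboard the spacecraft. τ = Δt/γ = 30.4/1.752 = 17.36 years = 5.478×10⁸ s.
N = 3.36×10⁷ × 5.478×10⁸ = 1.840×10¹⁶.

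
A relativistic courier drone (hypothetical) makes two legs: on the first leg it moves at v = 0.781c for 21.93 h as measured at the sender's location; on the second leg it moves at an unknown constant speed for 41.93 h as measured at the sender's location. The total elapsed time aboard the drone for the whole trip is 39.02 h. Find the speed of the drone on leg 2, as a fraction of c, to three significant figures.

β = 0.797

Leg 1: γ = 1/√(1 − 0.781²) = 1/√0.3900 = 1.601; τ_1 = 21.93/1.601 = 13.70 h.
Leg 2: speed unknown; τ_2 = 41.93/γ_2.
Total proper time: 13.70 + τ_2 = 39.02, so τ_2 = 39.02 − 13.70 = 25.32 h.
γ_2 = 41.93/25.32 = 1.656; β = √(1 − 1/γ²) = √0.6352.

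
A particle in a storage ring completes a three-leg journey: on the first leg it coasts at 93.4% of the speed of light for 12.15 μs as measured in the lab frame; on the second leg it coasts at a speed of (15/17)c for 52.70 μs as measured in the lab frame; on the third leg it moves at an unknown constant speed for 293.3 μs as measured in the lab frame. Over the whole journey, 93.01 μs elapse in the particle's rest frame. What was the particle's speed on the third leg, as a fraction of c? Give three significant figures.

Leg 1: β = 0.934; γ = 1/√(1 − 0.934²) = 1/√0.1276 = 2.799; τ_1 = 12.15/2.799 = 4.341 μs.
Leg 2: γ = 1/√(1 − (15/17)²) = 17/8 = 2.125; τ_2 = 52.70/2.125 = 24.80 μs.
Leg 3: speed unknown; τ_3 = 293.3/γ_3.
Total proper time: 4.341 + 24.80 + τ_3 = 93.01, so τ_3 = 93.01 − 29.14 = 63.87 μs.
γ_3 = 293.3/63.87 = 4.592; β = √(1 − 1/γ²) = √0.9526.

β = 0.976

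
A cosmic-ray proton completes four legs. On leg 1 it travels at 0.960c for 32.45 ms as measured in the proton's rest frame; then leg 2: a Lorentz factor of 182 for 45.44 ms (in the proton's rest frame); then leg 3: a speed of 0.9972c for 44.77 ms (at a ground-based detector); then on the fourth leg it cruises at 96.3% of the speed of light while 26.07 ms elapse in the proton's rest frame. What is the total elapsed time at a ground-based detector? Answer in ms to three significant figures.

Δt = 8530 ms

Leg 1: γ = 1/√(1 − 0.960²) = 25/7 ≈ 3.571; Δt_1 = 3.571 × 32.45 = 115.9 ms.
Leg 2: γ = 182; Δt_2 = 182.0 × 45.44 = 8270 ms.
Leg 3: 44.77 ms is already measured at a ground-based detector.
Leg 4: β = 0.963; γ = 1/√(1 − 0.963²) = 1/√0.07263 = 3.711; Δt_4 = 3.711 × 26.07 = 96.73 ms.
Total: 115.9 + 8270 + 44.77 + 96.73 ms.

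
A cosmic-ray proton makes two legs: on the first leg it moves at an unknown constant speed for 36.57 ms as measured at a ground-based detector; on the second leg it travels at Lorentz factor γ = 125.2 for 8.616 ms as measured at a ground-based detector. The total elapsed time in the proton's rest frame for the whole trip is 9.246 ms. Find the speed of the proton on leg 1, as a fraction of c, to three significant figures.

β = 0.968

Leg 1: speed unknown; τ_1 = 36.57/γ_1.
Leg 2: γ = 125.2; τ_2 = 8.616/125.2 = 0.06882 ms.
Total proper time: τ_1 + 0.06882 = 9.246, so τ_1 = 9.246 − 0.06882 = 9.177 ms.
γ_1 = 36.57/9.177 = 3.985; β = √(1 − 1/γ²) = √0.9370.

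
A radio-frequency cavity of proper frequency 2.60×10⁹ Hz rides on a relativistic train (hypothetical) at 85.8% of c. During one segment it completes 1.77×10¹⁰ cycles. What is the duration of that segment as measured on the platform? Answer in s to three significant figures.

Δt = 13.3 s

β = 0.858; γ = 1/√(1 − 0.858²) = 1/√0.2638 = 1.947
Proper time for N cycles: τ = N/f = 1.77×10¹⁰/(2.60×10⁹) = 6.808×10⁰ s = 6.808 s.
Lab-frame duration Δt = γτ = 1.947 × 6.808 = 13.25 s.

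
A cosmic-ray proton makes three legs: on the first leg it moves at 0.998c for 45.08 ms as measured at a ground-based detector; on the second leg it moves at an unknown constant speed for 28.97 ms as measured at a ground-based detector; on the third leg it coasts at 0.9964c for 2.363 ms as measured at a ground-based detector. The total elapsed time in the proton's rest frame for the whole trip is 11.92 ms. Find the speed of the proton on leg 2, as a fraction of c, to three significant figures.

β = 0.952

Leg 1: γ = 1/√(1 − 0.998²) = 1/√0.003996 = 15.82; τ_1 = 45.08/15.82 = 2.850 ms.
Leg 2: speed unknown; τ_2 = 28.97/γ_2.
Leg 3: γ = 1/√(1 − 0.9964²) = 1/√0.007187 = 11.80; τ_3 = 2.363/11.80 = 0.2003 ms.
Total proper time: 2.850 + τ_2 + 0.2003 = 11.92, so τ_2 = 11.92 − 3.050 = 8.870 ms.
γ_2 = 28.97/8.870 = 3.266; β = √(1 − 1/γ²) = √0.9063.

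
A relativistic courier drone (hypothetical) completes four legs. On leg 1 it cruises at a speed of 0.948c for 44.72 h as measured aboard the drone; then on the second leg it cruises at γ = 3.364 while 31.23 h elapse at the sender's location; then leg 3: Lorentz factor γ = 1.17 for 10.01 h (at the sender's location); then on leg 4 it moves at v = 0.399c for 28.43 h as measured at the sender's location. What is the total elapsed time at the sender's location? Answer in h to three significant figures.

Δt = 210 h

Leg 1: γ = 1/√(1 − 0.948²) = 1/√0.1013 = 3.142; Δt_1 = 3.142 × 44.72 = 140.5 h.
Leg 2: 31.23 h is already measured at the sender's location.
Leg 3: 10.01 h is already measured at the sender's location.
Leg 4: 28.43 h is already measured at the sender's location.
Total: 140.5 + 31.23 + 10.01 + 28.43 h.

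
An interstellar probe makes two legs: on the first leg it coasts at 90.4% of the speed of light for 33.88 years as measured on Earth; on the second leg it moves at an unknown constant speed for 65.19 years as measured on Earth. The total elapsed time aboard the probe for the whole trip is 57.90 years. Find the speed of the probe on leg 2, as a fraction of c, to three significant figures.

Leg 1: β = 0.904; γ = 1/√(1 − 0.904²) = 1/√0.1828 = 2.339; τ_1 = 33.88/2.339 = 14.48 years.
Leg 2: speed unknown; τ_2 = 65.19/γ_2.
Total proper time: 14.48 + τ_2 = 57.90, so τ_2 = 57.90 − 14.48 = 43.42 years.
γ_2 = 65.19/43.42 = 1.502; β = √(1 − 1/γ²) = √0.5565.

β = 0.746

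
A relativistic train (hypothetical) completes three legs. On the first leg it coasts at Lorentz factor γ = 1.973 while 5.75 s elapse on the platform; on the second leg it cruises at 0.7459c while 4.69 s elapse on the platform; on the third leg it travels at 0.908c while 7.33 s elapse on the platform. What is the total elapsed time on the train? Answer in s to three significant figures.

τ = 9.11 s

Leg 1: γ = 1.973; τ_1 = 5.75/1.973 = 2.914 s.
Leg 2: γ = 1/√(1 − 0.7459²) = 1/√0.4436 = 1.501; τ_2 = 4.69/1.501 = 3.124 s.
Leg 3: γ = 1/√(1 − 0.908²) = 1/√0.1755 = 2.387; τ_3 = 7.33/2.387 = 3.071 s.
Total: 2.914 + 3.124 + 3.071 s.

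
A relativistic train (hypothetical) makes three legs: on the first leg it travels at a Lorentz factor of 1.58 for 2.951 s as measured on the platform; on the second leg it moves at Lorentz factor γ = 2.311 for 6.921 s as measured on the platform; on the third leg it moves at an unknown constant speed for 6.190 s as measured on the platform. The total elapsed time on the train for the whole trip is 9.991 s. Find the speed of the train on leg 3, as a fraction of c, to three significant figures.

Leg 1: γ = 1.58; τ_1 = 2.951/1.580 = 1.868 s.
Leg 2: γ = 2.311; τ_2 = 6.921/2.311 = 2.995 s.
Leg 3: speed unknown; τ_3 = 6.190/γ_3.
Total proper time: 1.868 + 2.995 + τ_3 = 9.991, so τ_3 = 9.991 − 4.863 = 5.128 s.
γ_3 = 6.190/5.128 = 1.207; β = √(1 − 1/γ²) = √0.3136.

β = 0.560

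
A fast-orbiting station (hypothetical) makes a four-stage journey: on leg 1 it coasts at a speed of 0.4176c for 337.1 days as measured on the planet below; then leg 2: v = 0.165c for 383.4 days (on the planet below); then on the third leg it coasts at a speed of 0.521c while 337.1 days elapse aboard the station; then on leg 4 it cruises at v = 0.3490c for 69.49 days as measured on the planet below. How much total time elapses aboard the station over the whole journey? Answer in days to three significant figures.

τ = 1090 days

Leg 1: γ = 1/√(1 − 0.4176²) = 1/√0.8256 = 1.101; τ_1 = 337.1/1.101 = 306.3 days.
Leg 2: γ = 1/√(1 − 0.165²) = 1/√0.9728 = 1.014; τ_2 = 383.4/1.014 = 378.1 days.
Leg 3: 337.1 days is already measured aboard the station.
Leg 4: γ = 1/√(1 − 0.3490²) = 1/√0.8782 = 1.067; τ_4 = 69.49/1.067 = 65.12 days.
Total: 306.3 + 378.1 + 337.1 + 65.12 days.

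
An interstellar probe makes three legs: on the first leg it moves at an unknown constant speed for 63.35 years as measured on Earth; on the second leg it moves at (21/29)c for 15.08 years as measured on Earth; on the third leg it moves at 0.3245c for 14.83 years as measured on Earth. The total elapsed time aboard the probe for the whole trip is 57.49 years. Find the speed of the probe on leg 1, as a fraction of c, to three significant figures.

Leg 1: speed unknown; τ_1 = 63.35/γ_1.
Leg 2: γ = 1/√(1 − (21/29)²) = 29/20 = 1.450; τ_2 = 15.08/1.450 = 10.40 years.
Leg 3: γ = 1/√(1 − 0.3245²) = 1/√0.8947 = 1.057; τ_3 = 14.83/1.057 = 14.03 years.
Total proper time: τ_1 + 10.40 + 14.03 = 57.49, so τ_1 = 57.49 − 24.43 = 33.06 years.
γ_1 = 63.35/33.06 = 1.916; β = √(1 − 1/γ²) = √0.7276.

β = 0.853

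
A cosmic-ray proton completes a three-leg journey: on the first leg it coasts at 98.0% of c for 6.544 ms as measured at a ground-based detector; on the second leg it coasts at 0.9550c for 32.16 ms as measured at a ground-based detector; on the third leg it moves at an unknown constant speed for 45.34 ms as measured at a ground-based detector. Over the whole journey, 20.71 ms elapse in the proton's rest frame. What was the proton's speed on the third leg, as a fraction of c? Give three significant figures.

Leg 1: β = 0.980; γ = 1/√(1 − 0.980²) = 1/√0.03960 = 5.025; τ_1 = 6.544/5.025 = 1.302 ms.
Leg 2: γ = 1/√(1 − 0.9550²) = 1/√0.08798 = 3.371; τ_2 = 32.16/3.371 = 9.539 ms.
Leg 3: speed unknown; τ_3 = 45.34/γ_3.
Total proper time: 1.302 + 9.539 + τ_3 = 20.71, so τ_3 = 20.71 − 10.84 = 9.869 ms.
γ_3 = 45.34/9.869 = 4.594; β = √(1 − 1/γ²) = √0.9526.

β = 0.976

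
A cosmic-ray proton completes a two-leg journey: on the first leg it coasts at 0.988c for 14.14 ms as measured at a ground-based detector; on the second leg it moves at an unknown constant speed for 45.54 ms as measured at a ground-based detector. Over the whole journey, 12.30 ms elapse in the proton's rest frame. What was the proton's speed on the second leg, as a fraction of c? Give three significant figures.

β = 0.975

Leg 1: γ = 1/√(1 − 0.988²) = 1/√0.02386 = 6.474; τ_1 = 14.14/6.474 = 2.184 ms.
Leg 2: speed unknown; τ_2 = 45.54/γ_2.
Total proper time: 2.184 + τ_2 = 12.30, so τ_2 = 12.30 − 2.184 = 10.12 ms.
γ_2 = 45.54/10.12 = 4.502; β = √(1 − 1/γ²) = √0.9507.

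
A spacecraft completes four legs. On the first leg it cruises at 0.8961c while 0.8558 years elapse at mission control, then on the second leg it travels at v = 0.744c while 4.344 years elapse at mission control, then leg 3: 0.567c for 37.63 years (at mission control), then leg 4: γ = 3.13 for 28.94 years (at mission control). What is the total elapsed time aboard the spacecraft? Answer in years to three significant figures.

Leg 1: γ = 1/√(1 − 0.8961²) = 1/√0.1970 = 2.253; τ_1 = 0.8558/2.253 = 0.3798 years.
Leg 2: γ = 1/√(1 − 0.744²) = 1/√0.4465 = 1.497; τ_2 = 4.344/1.497 = 2.903 years.
Leg 3: γ = 1/√(1 − 0.567²) = 1/√0.6785 = 1.214; τ_3 = 37.63/1.214 = 31.00 years.
Leg 4: γ = 3.13; τ_4 = 28.94/3.130 = 9.246 years.
Total: 0.3798 + 2.903 + 31.00 + 9.246 years.

τ = 43.5 years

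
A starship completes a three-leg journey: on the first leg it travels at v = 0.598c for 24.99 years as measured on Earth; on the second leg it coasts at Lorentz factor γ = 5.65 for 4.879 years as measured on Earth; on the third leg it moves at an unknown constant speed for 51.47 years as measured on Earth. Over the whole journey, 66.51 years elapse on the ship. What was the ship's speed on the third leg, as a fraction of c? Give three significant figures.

Leg 1: γ = 1/√(1 − 0.598²) = 1/√0.6424 = 1.248; τ_1 = 24.99/1.248 = 20.03 years.
Leg 2: γ = 5.65; τ_2 = 4.879/5.650 = 0.8635 years.
Leg 3: speed unknown; τ_3 = 51.47/γ_3.
Total proper time: 20.03 + 0.8635 + τ_3 = 66.51, so τ_3 = 66.51 − 20.89 = 45.62 years.
γ_3 = 51.47/45.62 = 1.128; β = √(1 − 1/γ²) = √0.2145.

β = 0.463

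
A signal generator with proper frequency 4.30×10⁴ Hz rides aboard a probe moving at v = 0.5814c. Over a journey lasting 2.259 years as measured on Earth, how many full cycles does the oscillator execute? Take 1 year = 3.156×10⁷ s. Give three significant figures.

N = 2.49×10¹²

γ = 1/√(1 − 0.5814²) = 1/√0.6620 = 1.229
The oscillator's own cycle count is N = f × τ where τ is the proper time aboard the probe. τ = Δt/γ = 2.259/1.229 = 1.838 years = 5.801×10⁷ s.
N = 4.30×10⁴ × 5.801×10⁷ = 2.494×10¹².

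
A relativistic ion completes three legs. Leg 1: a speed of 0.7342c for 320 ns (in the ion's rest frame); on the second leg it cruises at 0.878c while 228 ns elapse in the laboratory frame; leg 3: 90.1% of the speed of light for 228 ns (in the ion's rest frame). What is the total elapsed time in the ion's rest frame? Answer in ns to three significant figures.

Leg 1: 320 ns is already measured in the ion's rest frame.
Leg 2: γ = 1/√(1 − 0.878²) = 1/√0.2291 = 2.089; τ_2 = 228/2.089 = 109.1 ns.
Leg 3: 228 ns is already measured in the ion's rest frame.
Total: 320.0 + 109.1 + 228.0 ns.

τ = 657 ns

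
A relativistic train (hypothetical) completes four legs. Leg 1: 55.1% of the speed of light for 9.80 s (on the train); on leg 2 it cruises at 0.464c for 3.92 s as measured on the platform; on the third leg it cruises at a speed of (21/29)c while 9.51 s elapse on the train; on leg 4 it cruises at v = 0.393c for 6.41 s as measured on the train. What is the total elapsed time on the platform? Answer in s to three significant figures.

Δt = 36.4 s

Leg 1: β = 0.551; γ = 1/√(1 − 0.551²) = 1/√0.6964 = 1.198; Δt_1 = 1.198 × 9.80 = 11.74 s.
Leg 2: 3.92 s is already measured on the platform.
Leg 3: γ = 1/√(1 − (21/29)²) = 29/20 = 1.450; Δt_3 = 1.450 × 9.51 = 13.79 s.
Leg 4: γ = 1/√(1 − 0.393²) = 1/√0.8456 = 1.088; Δt_4 = 1.088 × 6.41 = 6.971 s.
Total: 11.74 + 3.920 + 13.79 + 6.971 s.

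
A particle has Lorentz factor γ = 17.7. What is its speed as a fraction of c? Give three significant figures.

β = √(1 − 1/γ²) = √(1 − 1/17.7²) = √(1 − 0.003192) = √0.9968

β = 0.998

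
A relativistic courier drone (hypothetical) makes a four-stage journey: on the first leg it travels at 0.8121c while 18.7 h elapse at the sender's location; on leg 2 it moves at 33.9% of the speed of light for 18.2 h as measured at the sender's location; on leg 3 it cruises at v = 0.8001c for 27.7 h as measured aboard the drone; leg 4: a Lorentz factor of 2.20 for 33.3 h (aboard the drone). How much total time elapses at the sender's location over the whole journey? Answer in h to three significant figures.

Δt = 156 h

Leg 1: 18.7 h is already measured at the sender's location.
Leg 2: 18.2 h is already measured at the sender's location.
Leg 3: γ = 1/√(1 − 0.8001²) = 1/√0.3598 = 1.667; Δt_3 = 1.667 × 27.7 = 46.18 h.
Leg 4: γ = 2.20; Δt_4 = 2.200 × 33.3 = 73.26 h.
Total: 18.70 + 18.20 + 46.18 + 73.26 h.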